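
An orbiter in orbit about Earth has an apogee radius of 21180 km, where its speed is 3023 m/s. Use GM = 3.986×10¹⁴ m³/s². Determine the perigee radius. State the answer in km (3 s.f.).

perigee radius ≈ 6790 km

r_a = 2.118×10⁷ m.
Specific energy ε = v²/2 − μ/r = -1.425×10⁷ J/kg, so a = −μ/(2ε) = 1.399×10⁷ m.
The apsides satisfy r_p + r_a = 2a, so the perigee radius is 2a − r_a = 6.791×10⁶ m = 6791.2 km.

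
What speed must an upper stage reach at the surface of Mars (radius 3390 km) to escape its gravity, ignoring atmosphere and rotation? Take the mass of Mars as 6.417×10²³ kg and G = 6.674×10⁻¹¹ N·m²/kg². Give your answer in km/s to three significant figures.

v_esc ≈ 5.03 km/s

μ = GM = 6.674×10⁻¹¹ × 6.417×10²³ = 4.283×10¹³ m³/s².
r = R = 3.390×10⁶ m.
Escape speed v_esc = √(2μ/r) = √(2 × 4.283×10¹³ / 3.390×10⁶) = √(2.527×10⁷) = 5027 m/s.
= 5.027 km/s.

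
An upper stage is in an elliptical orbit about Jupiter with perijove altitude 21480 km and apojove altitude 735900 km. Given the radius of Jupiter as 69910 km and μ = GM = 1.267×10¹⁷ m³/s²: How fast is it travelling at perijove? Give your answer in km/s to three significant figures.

r_p = 69910 + 21480 = 91390 km = 9.1390×10⁷ m.
r_a = 69910 + 735900 = 805810 km = 8.0581×10⁸ m.
Semi-major axis a = (r_p + r_a)/2 = 4.4860×10⁵ km = 4.486×10⁸ m.
Vis-viva: v² = μ(2/r − 1/a) = 1.267×10¹⁷ × (2.188×10⁻⁸ − 2.229×10⁻⁹) = 2.490×10⁹ m²/s².
v = 49900 m/s = 49.90 km/s.

v ≈ 49.9 km/s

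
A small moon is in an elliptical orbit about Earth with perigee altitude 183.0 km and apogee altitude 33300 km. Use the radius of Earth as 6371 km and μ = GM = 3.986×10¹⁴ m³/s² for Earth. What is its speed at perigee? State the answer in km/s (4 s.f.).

r_p = 6371 + 183.0 = 6554.0 km = 6.5540×10⁶ m.
r_a = 6371 + 33300 = 39671 km = 3.9671×10⁷ m.
Semi-major axis a = (r_p + r_a)/2 = 23112 km = 2.311×10⁷ m.
Vis-viva: v² = μ(2/r − 1/a) = 3.986×10¹⁴ × (3.052×10⁻⁷ − 4.327×10⁻⁸) = 1.044×10⁸ m²/s².
v = 10220 m/s = 10.22 km/s.

v ≈ 10.22 km/s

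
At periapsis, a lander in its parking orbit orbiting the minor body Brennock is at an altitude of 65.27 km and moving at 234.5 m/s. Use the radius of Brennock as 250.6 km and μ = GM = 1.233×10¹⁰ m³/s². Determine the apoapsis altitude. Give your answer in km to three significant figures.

r_p = 250.6 + 65.27 = 315.87 km = 3.159×10⁵ m.
Specific energy ε = v²/2 − μ/r = -1.154×10⁴ J/kg, so a = −μ/(2ε) = 5.342×10⁵ m.
The apsides satisfy r_p + r_a = 2a, so the apoapsis radius is 2a − r_p = 7.526×10⁵ m = 752.59 km.
Apoapsis altitude = 752.59 − 250.6 = 501.99 km.

apoapsis altitude ≈ 502 km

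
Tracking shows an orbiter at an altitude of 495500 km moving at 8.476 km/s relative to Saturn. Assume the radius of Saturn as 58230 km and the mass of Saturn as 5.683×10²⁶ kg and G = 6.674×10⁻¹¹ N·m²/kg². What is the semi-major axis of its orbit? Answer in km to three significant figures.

a ≈ 5.82×10⁵ km

μ = GM = 6.674×10⁻¹¹ × 5.683×10²⁶ = 3.793×10¹⁶ m³/s².
r = 58230 + 495500 = 5.5373×10⁵ km = 5.537×10⁸ m.
Specific orbital energy ε = v²/2 − μ/r = (8476)²/2 − 3.793×10¹⁶/5.537×10⁸ = -3.257×10⁷ J/kg.
Since ε = −μ/(2a), a = −μ/(2ε) = 5.822×10⁸ m = 5.8217×10⁵ km.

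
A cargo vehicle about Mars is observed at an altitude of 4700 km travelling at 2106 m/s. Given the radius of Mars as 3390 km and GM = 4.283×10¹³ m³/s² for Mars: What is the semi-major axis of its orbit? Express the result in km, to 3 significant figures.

a ≈ 6960 km

r = 3390 + 4700 = 8090.0 km = 8.090×10⁶ m.
Specific orbital energy ε = v²/2 − μ/r = (2106)²/2 − 4.283×10¹³/8.090×10⁶ = -3.077×10⁶ J/kg.
Since ε = −μ/(2a), a = −μ/(2ε) = 6.961×10⁶ m = 6960.7 km.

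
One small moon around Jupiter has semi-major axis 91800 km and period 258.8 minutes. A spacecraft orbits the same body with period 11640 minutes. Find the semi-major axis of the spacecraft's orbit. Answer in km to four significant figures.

Kepler's third law: a³ ∝ T², so a₂ = a₁ (T₂/T₁)^(2/3).
T₂/T₁ = 44.98, (T₂/T₁)^(2/3) = 12.65.
a₂ = 91800 × 12.65 = 1.161×10⁶ km.

a₂ ≈ 1.161×10⁶ km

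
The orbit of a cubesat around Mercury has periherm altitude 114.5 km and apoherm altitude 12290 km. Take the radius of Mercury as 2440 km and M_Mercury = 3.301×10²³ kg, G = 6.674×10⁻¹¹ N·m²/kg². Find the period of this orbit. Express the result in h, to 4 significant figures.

μ = GM = 6.674×10⁻¹¹ × 3.301×10²³ = 2.203×10¹³ m³/s².
r_p = 2440 + 114.5 = 2554.5 km = 2.5545×10⁶ m.
r_a = 2440 + 12290 = 14730 km = 1.4730×10⁷ m.
Semi-major axis a = (r_p + r_a)/2 = (2554.5 + 14730)/2 = 8642.2 km = 8.642×10⁶ m.
By Kepler's third law T = 2π√(a³/μ) = 2π × 5.413×10³ = 3.401×10⁴ s.
= 9.447 h.

T ≈ 9.447 h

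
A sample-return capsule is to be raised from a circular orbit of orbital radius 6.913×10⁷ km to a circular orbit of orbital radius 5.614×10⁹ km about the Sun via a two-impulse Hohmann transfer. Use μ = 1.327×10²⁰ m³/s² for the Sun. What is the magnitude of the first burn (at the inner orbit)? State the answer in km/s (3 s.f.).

Δv ≈ 17.8 km/s

r₁ = 6.913×10⁷ km = 6.913×10¹⁰ m.
r₂ = 5.614×10⁹ km = 5.614×10¹² m.
Transfer ellipse a_t = (r₁ + r₂)/2 = 2.842×10¹² m.
At r₁: circular v_c1 = √(μ/r₁) = 43810 m/s; transfer-perihelion v_p = √[μ(2/r₁ − 1/a_t)] = 61580 m/s.
Δv₁ = v_p − v_c1 = 17770 m/s.
= 17.77 km/s.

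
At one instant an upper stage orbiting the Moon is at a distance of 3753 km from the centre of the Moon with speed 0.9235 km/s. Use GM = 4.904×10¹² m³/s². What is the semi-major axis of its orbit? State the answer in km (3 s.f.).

r = 3.753×10⁶ m.
Specific orbital energy ε = v²/2 − μ/r = (923.5)²/2 − 4.904×10¹²/3.753×10⁶ = -8.803×10⁵ J/kg.
Since ε = −μ/(2a), a = −μ/(2ε) = 2.786×10⁶ m = 2785.5 km.

a ≈ 2790 km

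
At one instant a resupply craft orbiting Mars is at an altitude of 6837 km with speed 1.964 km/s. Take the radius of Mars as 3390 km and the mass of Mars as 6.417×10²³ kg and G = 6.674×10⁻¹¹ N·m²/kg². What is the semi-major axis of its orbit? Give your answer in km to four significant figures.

μ = GM = 6.674×10⁻¹¹ × 6.417×10²³ = 4.283×10¹³ m³/s².
r = 3390 + 6837 = 10227 km = 1.023×10⁷ m.
Vis-viva rearranged: 1/a = 2/r − v²/μ = 1.956×10⁻⁷ − 9.007×10⁻⁸ = 1.055×10⁻⁷ m⁻¹.
a = 9.479×10⁶ m = 9479.2 km.

a ≈ 9479 km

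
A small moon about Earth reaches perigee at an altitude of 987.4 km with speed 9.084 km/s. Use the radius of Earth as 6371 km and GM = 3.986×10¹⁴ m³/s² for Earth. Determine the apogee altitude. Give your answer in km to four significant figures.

apogee altitude ≈ 17150 km

r_p = 6371 + 987.4 = 7358.4 km = 7.358×10⁶ m.
Specific energy ε = v²/2 − μ/r = -1.291×10⁷ J/kg, so a = −μ/(2ε) = 1.544×10⁷ m.
The apsides satisfy r_p + r_a = 2a, so the apogee radius is 2a − r_p = 2.352×10⁷ m = 23517 km.
Apogee altitude = 23517 − 6371 = 17146 km.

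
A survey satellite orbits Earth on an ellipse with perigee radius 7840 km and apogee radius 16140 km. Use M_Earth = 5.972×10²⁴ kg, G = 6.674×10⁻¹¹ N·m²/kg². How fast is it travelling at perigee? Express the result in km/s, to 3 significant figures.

μ = GM = 6.674×10⁻¹¹ × 5.972×10²⁴ = 3.986×10¹⁴ m³/s².
Semi-major axis a = (r_p + r_a)/2 = 11990 km = 1.199×10⁷ m.
Vis-viva: v² = μ(2/r − 1/a) = 3.986×10¹⁴ × (2.551×10⁻⁷ − 8.340×10⁻⁸) = 6.843×10⁷ m²/s².
v = 8273 m/s = 8.273 km/s.

v ≈ 8.27 km/s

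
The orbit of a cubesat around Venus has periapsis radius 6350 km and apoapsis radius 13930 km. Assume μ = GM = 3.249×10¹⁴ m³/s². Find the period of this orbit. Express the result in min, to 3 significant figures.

Semi-major axis a = (r_p + r_a)/2 = (6350.0 + 13930)/2 = 10140 km = 1.014×10⁷ m.
By Kepler's third law T = 2π√(a³/μ) = 2π × 1.791×10³ = 1.126×10⁴ s.
= 187.6 min.

T ≈ 188 min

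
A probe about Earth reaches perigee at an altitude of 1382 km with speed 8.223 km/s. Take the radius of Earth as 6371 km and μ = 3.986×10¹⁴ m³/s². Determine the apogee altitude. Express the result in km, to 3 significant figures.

r_p = 6371 + 1382 = 7753.0 km = 7.753×10⁶ m.
Specific energy ε = v²/2 − μ/r = -1.760×10⁷ J/kg, so a = −μ/(2ε) = 1.132×10⁷ m.
The apsides satisfy r_p + r_a = 2a, so the apogee radius is 2a − r_p = 1.489×10⁷ m = 14890 km.
Apogee altitude = 14890 − 6371 = 8519.2 km.

apogee altitude ≈ 8520 km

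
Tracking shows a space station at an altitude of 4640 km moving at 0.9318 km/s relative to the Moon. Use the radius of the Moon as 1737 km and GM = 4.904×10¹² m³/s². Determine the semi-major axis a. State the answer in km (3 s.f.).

r = 1737 + 4640 = 6377.0 km = 6.377×10⁶ m.
Vis-viva rearranged: 1/a = 2/r − v²/μ = 3.136×10⁻⁷ − 1.770×10⁻⁷ = 1.366×10⁻⁷ m⁻¹.
a = 7.322×10⁶ m = 7321.9 km.

a ≈ 7320 km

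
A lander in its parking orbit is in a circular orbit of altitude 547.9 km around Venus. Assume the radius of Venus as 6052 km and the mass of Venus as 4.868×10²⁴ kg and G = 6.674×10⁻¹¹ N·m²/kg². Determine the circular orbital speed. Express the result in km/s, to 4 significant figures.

μ = GM = 6.674×10⁻¹¹ × 4.868×10²⁴ = 3.249×10¹⁴ m³/s².
r = 6052 + 547.9 = 6599.9 km = 6.5999×10⁶ m.
For a circular orbit v = √(μ/r) = √(3.249×10¹⁴ / 6.600×10⁶) = √(4.923×10⁷) = 7016 m/s.
That is 7.016 km/s.

v ≈ 7.016 km/s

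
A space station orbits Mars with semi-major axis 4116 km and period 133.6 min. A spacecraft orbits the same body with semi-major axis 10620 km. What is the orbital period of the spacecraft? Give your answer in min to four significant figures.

Kepler's third law: T² ∝ a³, so T₂ = T₁ (a₂/a₁)^(3/2).
a₂/a₁ = 2.580, (a₂/a₁)^(3/2) = 4.145.
T₂ = 133.6 × 4.145 = 553.7 min.

T₂ ≈ 553.7 min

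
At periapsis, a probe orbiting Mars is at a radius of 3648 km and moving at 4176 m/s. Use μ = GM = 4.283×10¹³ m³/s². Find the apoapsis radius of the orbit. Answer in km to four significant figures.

apoapsis radius ≈ 10530 km

r_p = 3.648×10⁶ m.
Specific energy ε = v²/2 − μ/r = -3.021×10⁶ J/kg, so a = −μ/(2ε) = 7.088×10⁶ m.
The apsides satisfy r_p + r_a = 2a, so the apoapsis radius is 2a − r_p = 1.053×10⁷ m = 10529 km.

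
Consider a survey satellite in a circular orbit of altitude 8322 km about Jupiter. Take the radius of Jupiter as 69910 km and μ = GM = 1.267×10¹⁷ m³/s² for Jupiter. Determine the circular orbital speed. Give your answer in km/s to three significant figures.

v ≈ 40.2 km/s

r = 69910 + 8322 = 78232 km = 7.8232×10⁷ m.
For a circular orbit v = √(μ/r) = √(1.267×10¹⁷ / 7.823×10⁷) = √(1.620×10⁹) = 40240 m/s.
That is 40.24 km/s.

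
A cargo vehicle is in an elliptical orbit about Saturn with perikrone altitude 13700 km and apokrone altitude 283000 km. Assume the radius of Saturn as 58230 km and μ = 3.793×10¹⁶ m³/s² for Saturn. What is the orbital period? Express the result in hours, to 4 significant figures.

T ≈ 26.61 hours

r_p = 58230 + 13700 = 71930 km = 7.1930×10⁷ m.
r_a = 58230 + 283000 = 341230 km = 3.4123×10⁸ m.
Semi-major axis a = (r_p + r_a)/2 = (71930 + 3.4123×10⁵)/2 = 2.0658×10⁵ km = 2.066×10⁸ m.
By Kepler's third law T = 2π√(a³/μ) = 2π × 1.525×10⁴ = 9.579×10⁴ s.
= 26.61 hours.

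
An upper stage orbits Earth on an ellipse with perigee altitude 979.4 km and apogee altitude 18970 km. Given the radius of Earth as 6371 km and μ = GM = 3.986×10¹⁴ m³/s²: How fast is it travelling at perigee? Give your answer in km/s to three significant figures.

v ≈ 9.17 km/s

r_p = 6371 + 979.4 = 7350.4 km = 7.3504×10⁶ m.
r_a = 6371 + 18970 = 25341 km = 2.5341×10⁷ m.
Semi-major axis a = (r_p + r_a)/2 = 16346 km = 1.635×10⁷ m.
Vis-viva: v² = μ(2/r − 1/a) = 3.986×10¹⁴ × (2.721×10⁻⁷ − 6.118×10⁻⁸) = 8.407×10⁷ m²/s².
v = 9169 m/s = 9.169 km/s.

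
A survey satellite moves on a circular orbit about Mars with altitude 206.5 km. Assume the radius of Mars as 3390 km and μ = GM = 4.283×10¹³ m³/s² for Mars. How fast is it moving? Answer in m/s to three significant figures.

r = 3390 + 206.5 = 3596.5 km = 3.5965×10⁶ m.
For a circular orbit v = √(μ/r) = √(4.283×10¹³ / 3.596×10⁶) = √(1.191×10⁷) = 3451 m/s.

v ≈ 3450 m/s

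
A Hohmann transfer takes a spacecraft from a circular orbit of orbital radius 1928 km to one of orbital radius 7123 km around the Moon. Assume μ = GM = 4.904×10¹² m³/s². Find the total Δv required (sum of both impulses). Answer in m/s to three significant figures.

r₁ = 1928 km = 1.928×10⁶ m.
r₂ = 7123 km = 7.123×10⁶ m.
Transfer ellipse a_t = (r₁ + r₂)/2 = 4.526×10⁶ m.
At r₁: circular v_c1 = √(μ/r₁) = 1595 m/s; transfer-perilune v_p = √[μ(2/r₁ − 1/a_t)] = 2001 m/s.
Δv₁ = v_p − v_c1 = 406.0 m/s.
At r₂: circular v_c2 = √(μ/r₂) = 829.7 m/s; transfer-apolune v_a = √[μ(2/r₂ − 1/a_t)] = 541.6 m/s.
Δv₂ = v_c2 − v_a = 288.2 m/s.
Total Δv = Δv₁ + Δv₂ = 694.2 m/s.

Δv_total ≈ 694 m/s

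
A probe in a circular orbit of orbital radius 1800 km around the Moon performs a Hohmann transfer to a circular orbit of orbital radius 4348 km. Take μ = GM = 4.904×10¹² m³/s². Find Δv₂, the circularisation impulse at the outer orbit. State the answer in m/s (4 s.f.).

r₁ = 1800 km = 1.800×10⁶ m.
r₂ = 4348 km = 4.348×10⁶ m.
Transfer ellipse a_t = (r₁ + r₂)/2 = 3.074×10⁶ m.
At r₁: circular v_c1 = √(μ/r₁) = 1651 m/s; transfer-perilune v_p = √[μ(2/r₁ − 1/a_t)] = 1963 m/s.
At r₂: circular v_c2 = √(μ/r₂) = 1062 m/s; transfer-apolune v_a = √[μ(2/r₂ − 1/a_t)] = 812.7 m/s.
Δv₂ = v_c2 − v_a = 249.3 m/s.

Δv ≈ 249.3 m/s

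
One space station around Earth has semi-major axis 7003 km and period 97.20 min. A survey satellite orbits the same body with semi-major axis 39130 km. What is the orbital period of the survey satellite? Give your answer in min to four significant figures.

T₂ ≈ 1284 min

Kepler's third law: T² ∝ a³, so T₂ = T₁ (a₂/a₁)^(3/2).
a₂/a₁ = 5.588, (a₂/a₁)^(3/2) = 13.21.
T₂ = 97.20 × 13.21 = 1284 min.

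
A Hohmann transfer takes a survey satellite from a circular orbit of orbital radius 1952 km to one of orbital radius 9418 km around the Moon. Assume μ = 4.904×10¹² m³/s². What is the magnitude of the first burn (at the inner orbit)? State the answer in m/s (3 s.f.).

r₁ = 1952 km = 1.952×10⁶ m.
r₂ = 9418 km = 9.418×10⁶ m.
Transfer ellipse a_t = (r₁ + r₂)/2 = 5.685×10⁶ m.
At r₁: circular v_c1 = √(μ/r₁) = 1585 m/s; transfer-perilune v_p = √[μ(2/r₁ − 1/a_t)] = 2040 m/s.
Δv₁ = v_p − v_c1 = 455.1 m/s.

Δv ≈ 455 m/s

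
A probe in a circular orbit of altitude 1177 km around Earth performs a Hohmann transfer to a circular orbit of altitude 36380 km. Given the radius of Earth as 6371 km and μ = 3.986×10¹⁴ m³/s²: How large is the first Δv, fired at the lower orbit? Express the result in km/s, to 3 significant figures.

Δv ≈ 2.21 km/s

r₁ = 6371 + 1177 = 7548.0 km = 7.5480×10⁶ m.
r₂ = 6371 + 36380 = 42751 km = 4.2751×10⁷ m.
Transfer ellipse a_t = (r₁ + r₂)/2 = 2.515×10⁷ m.
At r₁: circular v_c1 = √(μ/r₁) = 7267 m/s; transfer-perigee v_p = √[μ(2/r₁ − 1/a_t)] = 9475 m/s.
Δv₁ = v_p − v_c1 = 2208 m/s.
= 2.208 km/s.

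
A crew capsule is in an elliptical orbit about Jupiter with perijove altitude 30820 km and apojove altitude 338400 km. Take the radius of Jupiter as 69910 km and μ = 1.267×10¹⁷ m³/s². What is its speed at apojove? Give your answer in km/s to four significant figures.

v ≈ 11.08 km/s

r_p = 69910 + 30820 = 100730 km = 1.0073×10⁸ m.
r_a = 69910 + 338400 = 408310 km = 4.0831×10⁸ m.
Semi-major axis a = (r_p + r_a)/2 = 2.5452×10⁵ km = 2.545×10⁸ m.
Vis-viva: v² = μ(2/r − 1/a) = 1.267×10¹⁷ × (4.898×10⁻⁹ − 3.929×10⁻⁹) = 1.228×10⁸ m²/s².
v = 11080 m/s = 11.08 km/s.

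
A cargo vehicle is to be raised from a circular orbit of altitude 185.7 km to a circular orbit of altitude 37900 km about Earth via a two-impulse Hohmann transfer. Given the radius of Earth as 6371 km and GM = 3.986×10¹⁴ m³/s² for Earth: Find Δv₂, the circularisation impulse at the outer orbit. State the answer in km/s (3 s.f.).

r₁ = 6371 + 185.7 = 6556.7 km = 6.5567×10⁶ m.
r₂ = 6371 + 37900 = 44271 km = 4.4271×10⁷ m.
Transfer ellipse a_t = (r₁ + r₂)/2 = 2.541×10⁷ m.
At r₁: circular v_c1 = √(μ/r₁) = 7797 m/s; transfer-perigee v_p = √[μ(2/r₁ − 1/a_t)] = 10290 m/s.
At r₂: circular v_c2 = √(μ/r₂) = 3001 m/s; transfer-apogee v_a = √[μ(2/r₂ − 1/a_t)] = 1524 m/s.
Δv₂ = v_c2 − v_a = 1476 m/s.
= 1.476 km/s.

Δv ≈ 1.48 km/s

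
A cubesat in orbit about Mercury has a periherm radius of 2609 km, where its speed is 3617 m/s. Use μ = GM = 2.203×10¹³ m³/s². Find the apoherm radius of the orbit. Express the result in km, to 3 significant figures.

r_p = 2.609×10⁶ m.
Specific energy ε = v²/2 − μ/r = -1.903×10⁶ J/kg, so a = −μ/(2ε) = 5.790×10⁶ m.
The apsides satisfy r_p + r_a = 2a, so the apoherm radius is 2a − r_p = 8.970×10⁶ m = 8970.5 km.

apoherm radius ≈ 8970 km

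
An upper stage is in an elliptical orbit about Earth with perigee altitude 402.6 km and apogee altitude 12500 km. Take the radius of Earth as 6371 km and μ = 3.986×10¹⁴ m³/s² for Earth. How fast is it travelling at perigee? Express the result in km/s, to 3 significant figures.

v ≈ 9.31 km/s

r_p = 6371 + 402.6 = 6773.6 km = 6.7736×10⁶ m.
r_a = 6371 + 12500 = 18871 km = 1.8871×10⁷ m.
Semi-major axis a = (r_p + r_a)/2 = 12822 km = 1.282×10⁷ m.
Vis-viva: v² = μ(2/r − 1/a) = 3.986×10¹⁴ × (2.953×10⁻⁷ − 7.799×10⁻⁸) = 8.661×10⁷ m²/s².
v = 9306 m/s = 9.306 km/s.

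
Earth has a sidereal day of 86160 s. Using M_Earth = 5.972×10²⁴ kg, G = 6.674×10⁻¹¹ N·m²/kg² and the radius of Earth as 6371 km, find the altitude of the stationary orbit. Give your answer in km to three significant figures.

μ = GM = 6.674×10⁻¹¹ × 5.972×10²⁴ = 3.986×10¹⁴ m³/s².
A synchronous orbit has period T, so by Kepler's third law a = (μT²/4π²)^(1/3).
μT²/4π² = 3.986×10¹⁴ × (8.616×10⁴)² / 39.48 = 7.495×10²² m³.
a = 4.216×10⁷ m = 42162 km.
Altitude h = a − R = 42162 − 6371 = 35791 km.

h_sync ≈ 35800 km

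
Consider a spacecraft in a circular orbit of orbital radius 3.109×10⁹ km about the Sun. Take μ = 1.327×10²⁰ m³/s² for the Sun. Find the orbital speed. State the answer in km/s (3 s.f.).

r = 3.109×10⁹ km = 3.109×10¹² m.
For a circular orbit v = √(μ/r) = √(1.327×10²⁰ / 3.109×10¹²) = √(4.268×10⁷) = 6533 m/s.
That is 6.533 km/s.

v ≈ 6.53 km/s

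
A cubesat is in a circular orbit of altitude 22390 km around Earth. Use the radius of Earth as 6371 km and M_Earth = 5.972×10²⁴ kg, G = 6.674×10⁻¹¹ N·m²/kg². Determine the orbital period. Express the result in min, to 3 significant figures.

T ≈ 809 min

μ = GM = 6.674×10⁻¹¹ × 5.972×10²⁴ = 3.986×10¹⁴ m³/s².
r = 6371 + 22390 = 28761 km = 2.8761×10⁷ m.
Kepler's third law: T = 2π√(r³/μ) = 2π√((2.876×10⁷)³ / 3.986×10¹⁴).
r³/μ = 5.969×10⁷ s², so T = 2π × 7.726×10³ = 4.854×10⁴ s.
Converting: 4.854×10⁴ s ÷ 60.00 = 809.1 min.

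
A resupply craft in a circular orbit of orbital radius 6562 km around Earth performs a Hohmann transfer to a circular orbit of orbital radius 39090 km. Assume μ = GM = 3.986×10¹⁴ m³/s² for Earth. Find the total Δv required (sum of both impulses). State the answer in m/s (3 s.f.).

Δv_total ≈ 3890 m/s

r₁ = 6562 km = 6.562×10⁶ m.
r₂ = 39090 km = 3.909×10⁷ m.
Transfer ellipse a_t = (r₁ + r₂)/2 = 2.283×10⁷ m.
At r₁: circular v_c1 = √(μ/r₁) = 7794 m/s; transfer-perigee v_p = √[μ(2/r₁ − 1/a_t)] = 10200 m/s.
Δv₁ = v_p − v_c1 = 2405 m/s.
At r₂: circular v_c2 = √(μ/r₂) = 3193 m/s; transfer-apogee v_a = √[μ(2/r₂ − 1/a_t)] = 1712 m/s.
Δv₂ = v_c2 − v_a = 1481 m/s.
Total Δv = Δv₁ + Δv₂ = 3887 m/s.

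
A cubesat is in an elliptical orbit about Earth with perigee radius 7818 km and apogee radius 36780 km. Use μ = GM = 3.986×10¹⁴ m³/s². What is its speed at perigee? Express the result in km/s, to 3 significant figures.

Semi-major axis a = (r_p + r_a)/2 = 22299 km = 2.230×10⁷ m.
Vis-viva: v² = μ(2/r − 1/a) = 3.986×10¹⁴ × (2.558×10⁻⁷ − 4.485×10⁻⁸) = 8.409×10⁷ m²/s².
v = 9170 m/s = 9.170 km/s.

v ≈ 9.17 km/s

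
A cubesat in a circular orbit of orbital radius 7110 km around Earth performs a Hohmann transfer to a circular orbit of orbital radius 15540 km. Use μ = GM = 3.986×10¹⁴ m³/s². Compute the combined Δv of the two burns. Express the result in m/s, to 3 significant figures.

r₁ = 7110 km = 7.110×10⁶ m.
r₂ = 15540 km = 1.554×10⁷ m.
Transfer ellipse a_t = (r₁ + r₂)/2 = 1.132×10⁷ m.
At r₁: circular v_c1 = √(μ/r₁) = 7487 m/s; transfer-perigee v_p = √[μ(2/r₁ − 1/a_t)] = 8771 m/s.
Δv₁ = v_p − v_c1 = 1283 m/s.
At r₂: circular v_c2 = √(μ/r₂) = 5065 m/s; transfer-apogee v_a = √[μ(2/r₂ − 1/a_t)] = 4013 m/s.
Δv₂ = v_c2 − v_a = 1052 m/s.
Total Δv = Δv₁ + Δv₂ = 2335 m/s.

Δv_total ≈ 2340 m/s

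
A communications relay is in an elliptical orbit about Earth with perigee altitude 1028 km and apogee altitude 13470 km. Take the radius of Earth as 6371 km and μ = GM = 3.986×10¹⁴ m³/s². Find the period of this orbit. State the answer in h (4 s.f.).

r_p = 6371 + 1028 = 7399.0 km = 7.3990×10⁶ m.
r_a = 6371 + 13470 = 19841 km = 1.9841×10⁷ m.
Semi-major axis a = (r_p + r_a)/2 = (7399.0 + 19841)/2 = 13620 km = 1.362×10⁷ m.
By Kepler's third law T = 2π√(a³/μ) = 2π × 2.518×10³ = 1.582×10⁴ s.
= 4.394 h.

T ≈ 4.394 h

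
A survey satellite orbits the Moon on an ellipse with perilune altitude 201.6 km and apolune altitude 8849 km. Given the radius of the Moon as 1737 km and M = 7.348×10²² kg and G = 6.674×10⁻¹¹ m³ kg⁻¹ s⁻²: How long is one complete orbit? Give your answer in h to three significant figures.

μ = GM = 6.674×10⁻¹¹ × 7.348×10²² = 4.904×10¹² m³/s².
r_p = 1737 + 201.6 = 1938.6 km = 1.9386×10⁶ m.
r_a = 1737 + 8849 = 10586 km = 1.0586×10⁷ m.
Semi-major axis a = (r_p + r_a)/2 = (1938.6 + 10586)/2 = 6262.3 km = 6.262×10⁶ m.
By Kepler's third law T = 2π√(a³/μ) = 2π × 7.077×10³ = 4.446×10⁴ s.
= 12.35 h.

T ≈ 12.4 h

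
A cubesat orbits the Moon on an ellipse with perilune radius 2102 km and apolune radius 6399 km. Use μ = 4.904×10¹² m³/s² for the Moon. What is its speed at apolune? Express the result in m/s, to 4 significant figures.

v ≈ 615.6 m/s

Semi-major axis a = (r_p + r_a)/2 = 4250.5 km = 4.250×10⁶ m.
Vis-viva: v² = μ(2/r − 1/a) = 4.904×10¹² × (3.125×10⁻⁷ − 2.353×10⁻⁷) = 3.790×10⁵ m²/s².
v = 615.6 m/s.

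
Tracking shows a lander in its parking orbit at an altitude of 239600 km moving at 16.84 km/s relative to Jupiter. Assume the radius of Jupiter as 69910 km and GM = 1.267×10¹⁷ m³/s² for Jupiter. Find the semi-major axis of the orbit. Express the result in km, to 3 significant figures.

a ≈ 2.37×10⁵ km

r = 69910 + 239600 = 3.0951×10⁵ km = 3.095×10⁸ m.
Specific orbital energy ε = v²/2 − μ/r = (16840)²/2 − 1.267×10¹⁷/3.095×10⁸ = -2.676×10⁸ J/kg.
Since ε = −μ/(2a), a = −μ/(2ε) = 2.368×10⁸ m = 2.3677×10⁵ km.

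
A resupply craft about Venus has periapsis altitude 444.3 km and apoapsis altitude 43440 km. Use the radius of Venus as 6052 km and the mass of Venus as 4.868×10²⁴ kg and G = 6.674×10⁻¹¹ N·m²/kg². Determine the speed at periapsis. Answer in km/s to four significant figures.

μ = GM = 6.674×10⁻¹¹ × 4.868×10²⁴ = 3.249×10¹⁴ m³/s².
r_p = 6052 + 444.3 = 6496.3 km = 6.4963×10⁶ m.
r_a = 6052 + 43440 = 49492 km = 4.9492×10⁷ m.
Semi-major axis a = (r_p + r_a)/2 = 27994 km = 2.799×10⁷ m.
Vis-viva: v² = μ(2/r − 1/a) = 3.249×10¹⁴ × (3.079×10⁻⁷ − 3.572×10⁻⁸) = 8.842×10⁷ m²/s².
v = 9403 m/s = 9.403 km/s.

v ≈ 9.403 km/s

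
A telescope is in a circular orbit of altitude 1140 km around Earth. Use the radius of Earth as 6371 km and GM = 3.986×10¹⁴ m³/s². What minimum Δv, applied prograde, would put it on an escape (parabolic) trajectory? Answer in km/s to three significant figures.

r = 6371 + 1140 = 7511.0 km = 7.5110×10⁶ m.
Circular speed v_c = √(μ/r) = 7285 m/s.
Escape speed v_esc = √(2μ/r) = √2 × v_c = 10300 m/s.
Δv = v_esc − v_c = 3017 m/s = 3.017 km/s.

Δv ≈ 3.02 km/s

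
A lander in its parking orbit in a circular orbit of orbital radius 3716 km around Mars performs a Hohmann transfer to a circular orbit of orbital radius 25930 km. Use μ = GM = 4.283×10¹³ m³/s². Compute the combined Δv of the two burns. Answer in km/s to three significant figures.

Δv_total ≈ 1.74 km/s

r₁ = 3716 km = 3.716×10⁶ m.
r₂ = 25930 km = 2.593×10⁷ m.
Transfer ellipse a_t = (r₁ + r₂)/2 = 1.482×10⁷ m.
At r₁: circular v_c1 = √(μ/r₁) = 3395 m/s; transfer-periapsis v_p = √[μ(2/r₁ − 1/a_t)] = 4490 m/s.
Δv₁ = v_p − v_c1 = 1095 m/s.
At r₂: circular v_c2 = √(μ/r₂) = 1285 m/s; transfer-apoapsis v_a = √[μ(2/r₂ − 1/a_t)] = 643.5 m/s.
Δv₂ = v_c2 − v_a = 641.7 m/s.
Total Δv = Δv₁ + Δv₂ = 1737 m/s = 1.737 km/s.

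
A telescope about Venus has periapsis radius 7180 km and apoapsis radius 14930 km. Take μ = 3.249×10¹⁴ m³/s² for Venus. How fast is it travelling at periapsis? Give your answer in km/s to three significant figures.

Semi-major axis a = (r_p + r_a)/2 = 11055 km = 1.106×10⁷ m.
Vis-viva: v² = μ(2/r − 1/a) = 3.249×10¹⁴ × (2.786×10⁻⁷ − 9.046×10⁻⁸) = 6.111×10⁷ m²/s².
v = 7817 m/s = 7.817 km/s.

v ≈ 7.82 km/s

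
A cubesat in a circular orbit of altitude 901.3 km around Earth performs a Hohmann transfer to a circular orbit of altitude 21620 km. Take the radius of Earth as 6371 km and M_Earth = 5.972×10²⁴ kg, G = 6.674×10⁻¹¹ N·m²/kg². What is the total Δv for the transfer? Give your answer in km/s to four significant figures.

Δv_total ≈ 3.275 km/s

μ = GM = 6.674×10⁻¹¹ × 5.972×10²⁴ = 3.986×10¹⁴ m³/s².
r₁ = 6371 + 901.3 = 7272.3 km = 7.2723×10⁶ m.
r₂ = 6371 + 21620 = 27991 km = 2.7991×10⁷ m.
Transfer ellipse a_t = (r₁ + r₂)/2 = 1.763×10⁷ m.
At r₁: circular v_c1 = √(μ/r₁) = 7403 m/s; transfer-perigee v_p = √[μ(2/r₁ − 1/a_t)] = 9328 m/s.
Δv₁ = v_p − v_c1 = 1925 m/s.
At r₂: circular v_c2 = √(μ/r₂) = 3773 m/s; transfer-apogee v_a = √[μ(2/r₂ − 1/a_t)] = 2423 m/s.
Δv₂ = v_c2 − v_a = 1350 m/s.
Total Δv = Δv₁ + Δv₂ = 3275 m/s = 3.275 km/s.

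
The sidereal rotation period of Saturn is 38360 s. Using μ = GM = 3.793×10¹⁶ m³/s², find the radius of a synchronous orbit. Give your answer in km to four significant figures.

r_sync ≈ 1.122×10⁵ km

A synchronous orbit has period T, so by Kepler's third law a = (μT²/4π²)^(1/3).
μT²/4π² = 3.793×10¹⁶ × (3.836×10⁴)² / 39.48 = 1.414×10²⁴ m³.
a = 1.122×10⁸ m = 1.1223×10⁵ km.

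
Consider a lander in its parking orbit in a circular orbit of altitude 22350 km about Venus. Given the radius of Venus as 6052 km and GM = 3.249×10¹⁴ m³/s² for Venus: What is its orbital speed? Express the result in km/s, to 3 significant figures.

v ≈ 3.38 km/s

r = 6052 + 22350 = 28402 km = 2.8402×10⁷ m.
For a circular orbit v = √(μ/r) = √(3.249×10¹⁴ / 2.840×10⁷) = √(1.144×10⁷) = 3382 m/s.
That is 3.382 km/s.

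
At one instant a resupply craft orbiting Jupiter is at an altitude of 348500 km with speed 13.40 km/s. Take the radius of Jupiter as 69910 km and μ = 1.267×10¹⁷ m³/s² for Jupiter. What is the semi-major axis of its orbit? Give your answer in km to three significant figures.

a ≈ 2.97×10⁵ km

r = 69910 + 348500 = 4.1841×10⁵ km = 4.184×10⁸ m.
Specific orbital energy ε = v²/2 − μ/r = (13400)²/2 − 1.267×10¹⁷/4.184×10⁸ = -2.130×10⁸ J/kg.
Since ε = −μ/(2a), a = −μ/(2ε) = 2.974×10⁸ m = 2.9737×10⁵ km.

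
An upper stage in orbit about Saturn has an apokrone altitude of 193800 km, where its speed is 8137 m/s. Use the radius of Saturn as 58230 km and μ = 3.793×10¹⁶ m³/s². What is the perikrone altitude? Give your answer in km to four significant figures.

r_a = 58230 + 193800 = 2.5203×10⁵ km = 2.520×10⁸ m.
Specific energy ε = v²/2 − μ/r = -1.174×10⁸ J/kg, so a = −μ/(2ε) = 1.616×10⁸ m.
The apsides satisfy r_p + r_a = 2a, so the perikrone radius is 2a − r_a = 7.107×10⁷ m = 71074 km.
Perikrone altitude = 71074 − 58230 = 12844 km.

perikrone altitude ≈ 12840 km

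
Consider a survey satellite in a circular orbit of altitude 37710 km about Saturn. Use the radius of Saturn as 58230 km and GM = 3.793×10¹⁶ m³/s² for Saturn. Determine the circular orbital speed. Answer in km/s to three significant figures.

v ≈ 19.9 km/s

r = 58230 + 37710 = 95940 km = 9.5940×10⁷ m.
For a circular orbit v = √(μ/r) = √(3.793×10¹⁶ / 9.594×10⁷) = √(3.954×10⁸) = 19880 m/s.
That is 19.88 km/s.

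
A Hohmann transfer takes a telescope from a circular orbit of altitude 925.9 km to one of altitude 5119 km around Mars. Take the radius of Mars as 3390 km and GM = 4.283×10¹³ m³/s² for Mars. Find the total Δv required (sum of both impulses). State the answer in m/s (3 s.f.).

Δv_total ≈ 882 m/s

r₁ = 3390 + 925.9 = 4315.9 km = 4.3159×10⁶ m.
r₂ = 3390 + 5119 = 8509.0 km = 8.5090×10⁶ m.
Transfer ellipse a_t = (r₁ + r₂)/2 = 6.412×10⁶ m.
At r₁: circular v_c1 = √(μ/r₁) = 3150 m/s; transfer-periapsis v_p = √[μ(2/r₁ − 1/a_t)] = 3629 m/s.
Δv₁ = v_p − v_c1 = 478.6 m/s.
At r₂: circular v_c2 = √(μ/r₂) = 2244 m/s; transfer-apoapsis v_a = √[μ(2/r₂ − 1/a_t)] = 1841 m/s.
Δv₂ = v_c2 − v_a = 402.9 m/s.
Total Δv = Δv₁ + Δv₂ = 881.6 m/s.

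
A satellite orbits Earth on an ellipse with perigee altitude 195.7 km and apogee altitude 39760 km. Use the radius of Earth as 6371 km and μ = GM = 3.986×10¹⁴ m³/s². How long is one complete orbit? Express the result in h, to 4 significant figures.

r_p = 6371 + 195.7 = 6566.7 km = 6.5667×10⁶ m.
r_a = 6371 + 39760 = 46131 km = 4.6131×10⁷ m.
Semi-major axis a = (r_p + r_a)/2 = (6566.7 + 46131)/2 = 26349 km = 2.635×10⁷ m.
By Kepler's third law T = 2π√(a³/μ) = 2π × 6.774×10³ = 4.257×10⁴ s.
= 11.82 h.

T ≈ 11.82 h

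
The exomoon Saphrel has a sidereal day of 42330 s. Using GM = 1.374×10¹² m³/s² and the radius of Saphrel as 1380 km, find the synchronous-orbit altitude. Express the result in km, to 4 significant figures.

A synchronous orbit has period T, so by Kepler's third law a = (μT²/4π²)^(1/3).
μT²/4π² = 1.374×10¹² × (4.233×10⁴)² / 39.48 = 6.236×10¹⁹ m³.
a = 3.966×10⁶ m = 3965.6 km.
Altitude h = a − R = 3965.6 − 1380 = 2585.6 km.

h_sync ≈ 2586 km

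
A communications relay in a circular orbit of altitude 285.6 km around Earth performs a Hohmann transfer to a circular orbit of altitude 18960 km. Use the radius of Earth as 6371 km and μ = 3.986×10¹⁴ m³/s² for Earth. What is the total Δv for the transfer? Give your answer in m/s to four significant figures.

Δv_total ≈ 3408 m/s

r₁ = 6371 + 285.6 = 6656.6 km = 6.6566×10⁶ m.
r₂ = 6371 + 18960 = 25331 km = 2.5331×10⁷ m.
Transfer ellipse a_t = (r₁ + r₂)/2 = 1.599×10⁷ m.
At r₁: circular v_c1 = √(μ/r₁) = 7738 m/s; transfer-perigee v_p = √[μ(2/r₁ − 1/a_t)] = 9739 m/s.
Δv₁ = v_p − v_c1 = 2000 m/s.
At r₂: circular v_c2 = √(μ/r₂) = 3967 m/s; transfer-apogee v_a = √[μ(2/r₂ − 1/a_t)] = 2559 m/s.
Δv₂ = v_c2 − v_a = 1408 m/s.
Total Δv = Δv₁ + Δv₂ = 3408 m/s.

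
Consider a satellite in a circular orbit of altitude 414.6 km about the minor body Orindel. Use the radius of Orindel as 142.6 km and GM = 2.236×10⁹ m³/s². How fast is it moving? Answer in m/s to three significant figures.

v ≈ 63.3 m/s

r = 142.6 + 414.6 = 557.20 km = 5.5720×10⁵ m.
For a circular orbit v = √(μ/r) = √(2.236×10⁹ / 5.572×10⁵) = √(4.013×10³) = 63.35 m/s.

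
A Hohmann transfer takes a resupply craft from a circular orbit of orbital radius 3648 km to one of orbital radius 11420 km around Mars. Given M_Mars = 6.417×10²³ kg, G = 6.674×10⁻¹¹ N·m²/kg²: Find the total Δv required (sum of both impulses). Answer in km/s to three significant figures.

μ = GM = 6.674×10⁻¹¹ × 6.417×10²³ = 4.283×10¹³ m³/s².
r₁ = 3648 km = 3.648×10⁶ m.
r₂ = 11420 km = 1.142×10⁷ m.
Transfer ellipse a_t = (r₁ + r₂)/2 = 7.534×10⁶ m.
At r₁: circular v_c1 = √(μ/r₁) = 3426 m/s; transfer-periapsis v_p = √[μ(2/r₁ − 1/a_t)] = 4218 m/s.
Δv₁ = v_p − v_c1 = 792.1 m/s.
At r₂: circular v_c2 = √(μ/r₂) = 1937 m/s; transfer-apoapsis v_a = √[μ(2/r₂ − 1/a_t)] = 1348 m/s.
Δv₂ = v_c2 − v_a = 589.0 m/s.
Total Δv = Δv₁ + Δv₂ = 1381 m/s = 1.381 km/s.

Δv_total ≈ 1.38 km/s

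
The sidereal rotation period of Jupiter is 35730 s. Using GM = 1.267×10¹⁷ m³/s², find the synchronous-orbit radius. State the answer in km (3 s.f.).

r_sync ≈ 1.60×10⁵ km

A synchronous orbit has period T, so by Kepler's third law a = (μT²/4π²)^(1/3).
μT²/4π² = 1.267×10¹⁷ × (3.573×10⁴)² / 39.48 = 4.097×10²⁴ m³.
a = 1.600×10⁸ m = 1.6002×10⁵ km.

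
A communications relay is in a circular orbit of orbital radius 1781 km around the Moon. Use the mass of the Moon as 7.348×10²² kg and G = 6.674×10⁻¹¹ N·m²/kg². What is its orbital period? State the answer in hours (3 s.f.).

μ = GM = 6.674×10⁻¹¹ × 7.348×10²² = 4.904×10¹² m³/s².
r = 1781 km = 1.781×10⁶ m.
Kepler's third law: T = 2π√(r³/μ) = 2π√((1.781×10⁶)³ / 4.904×10¹²).
r³/μ = 1.152×10⁶ s², so T = 2π × 1.073×10³ = 6.744×10³ s.
Converting: 6.744×10³ s ÷ 3600 = 1.873 hours.

T ≈ 1.87 hours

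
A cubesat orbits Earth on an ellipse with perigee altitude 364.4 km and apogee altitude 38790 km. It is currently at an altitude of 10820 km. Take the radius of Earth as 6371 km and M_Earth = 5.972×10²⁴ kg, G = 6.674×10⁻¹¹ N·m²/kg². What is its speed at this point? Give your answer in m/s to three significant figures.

v ≈ 5570 m/s

μ = GM = 6.674×10⁻¹¹ × 5.972×10²⁴ = 3.986×10¹⁴ m³/s².
r_p = 6371 + 364.4 = 6735.4 km = 6.7354×10⁶ m.
r_a = 6371 + 38790 = 45161 km = 4.5161×10⁷ m.
r = 6371 + 10820 = 17191 km = 1.719×10⁷ m.
Semi-major axis a = (r_p + r_a)/2 = 25948 km = 2.595×10⁷ m.
Vis-viva: v² = μ(2/r − 1/a) = 3.986×10¹⁴ × (1.163×10⁻⁷ − 3.854×10⁻⁸) = 3.101×10⁷ m²/s².
v = 5569 m/s.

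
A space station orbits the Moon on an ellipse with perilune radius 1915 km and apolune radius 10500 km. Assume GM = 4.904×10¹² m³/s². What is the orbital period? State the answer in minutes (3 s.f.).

T ≈ 731 minutes

Semi-major axis a = (r_p + r_a)/2 = (1915.0 + 10500)/2 = 6207.5 km = 6.208×10⁶ m.
By Kepler's third law T = 2π√(a³/μ) = 2π × 6.984×10³ = 4.388×10⁴ s.
= 731.4 minutes.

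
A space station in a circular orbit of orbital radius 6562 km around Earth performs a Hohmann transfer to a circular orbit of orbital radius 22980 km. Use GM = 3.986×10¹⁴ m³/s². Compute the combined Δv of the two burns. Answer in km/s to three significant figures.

Δv_total ≈ 3.32 km/s

r₁ = 6562 km = 6.562×10⁶ m.
r₂ = 22980 km = 2.298×10⁷ m.
Transfer ellipse a_t = (r₁ + r₂)/2 = 1.477×10⁷ m.
At r₁: circular v_c1 = √(μ/r₁) = 7794 m/s; transfer-perigee v_p = √[μ(2/r₁ − 1/a_t)] = 9721 m/s.
Δv₁ = v_p − v_c1 = 1927 m/s.
At r₂: circular v_c2 = √(μ/r₂) = 4165 m/s; transfer-apogee v_a = √[μ(2/r₂ − 1/a_t)] = 2776 m/s.
Δv₂ = v_c2 − v_a = 1389 m/s.
Total Δv = Δv₁ + Δv₂ = 3316 m/s = 3.316 km/s.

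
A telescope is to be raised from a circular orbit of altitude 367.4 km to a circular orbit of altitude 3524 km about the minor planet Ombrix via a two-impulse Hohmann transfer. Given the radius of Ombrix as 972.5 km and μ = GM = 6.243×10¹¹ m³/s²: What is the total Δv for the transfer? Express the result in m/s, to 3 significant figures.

Δv_total ≈ 285 m/s

r₁ = 972.5 + 367.4 = 1339.9 km = 1.3399×10⁶ m.
r₂ = 972.5 + 3524 = 4496.5 km = 4.4965×10⁶ m.
Transfer ellipse a_t = (r₁ + r₂)/2 = 2.918×10⁶ m.
At r₁: circular v_c1 = √(μ/r₁) = 682.6 m/s; transfer-periapsis v_p = √[μ(2/r₁ − 1/a_t)] = 847.3 m/s.
Δv₁ = v_p − v_c1 = 164.7 m/s.
At r₂: circular v_c2 = √(μ/r₂) = 372.6 m/s; transfer-apoapsis v_a = √[μ(2/r₂ − 1/a_t)] = 252.5 m/s.
Δv₂ = v_c2 − v_a = 120.1 m/s.
Total Δv = Δv₁ + Δv₂ = 284.8 m/s.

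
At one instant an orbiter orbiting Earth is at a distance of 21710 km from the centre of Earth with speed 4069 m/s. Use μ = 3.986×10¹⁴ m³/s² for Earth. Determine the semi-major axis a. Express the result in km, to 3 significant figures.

r = 2.171×10⁷ m.
Vis-viva rearranged: 1/a = 2/r − v²/μ = 9.212×10⁻⁸ − 4.154×10⁻⁸ = 5.059×10⁻⁸ m⁻¹.
a = 1.977×10⁷ m = 19768 km.

a ≈ 19800 km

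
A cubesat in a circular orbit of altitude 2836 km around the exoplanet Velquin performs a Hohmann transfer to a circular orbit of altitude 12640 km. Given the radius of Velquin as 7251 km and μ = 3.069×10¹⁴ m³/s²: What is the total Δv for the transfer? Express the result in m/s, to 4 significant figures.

Δv_total ≈ 1544 m/s

r₁ = 7251 + 2836 = 10087 km = 1.0087×10⁷ m.
r₂ = 7251 + 12640 = 19891 km = 1.9891×10⁷ m.
Transfer ellipse a_t = (r₁ + r₂)/2 = 1.499×10⁷ m.
At r₁: circular v_c1 = √(μ/r₁) = 5516 m/s; transfer-periapsis v_p = √[μ(2/r₁ − 1/a_t)] = 6354 m/s.
Δv₁ = v_p − v_c1 = 838.3 m/s.
At r₂: circular v_c2 = √(μ/r₂) = 3928 m/s; transfer-apoapsis v_a = √[μ(2/r₂ − 1/a_t)] = 3222 m/s.
Δv₂ = v_c2 − v_a = 705.7 m/s.
Total Δv = Δv₁ + Δv₂ = 1544 m/s.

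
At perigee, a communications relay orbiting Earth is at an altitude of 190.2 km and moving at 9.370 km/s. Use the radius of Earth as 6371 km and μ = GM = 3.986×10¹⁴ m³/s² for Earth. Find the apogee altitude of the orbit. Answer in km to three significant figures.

apogee altitude ≈ 10700 km

r_p = 6371 + 190.2 = 6561.2 km = 6.561×10⁶ m.
Specific energy ε = v²/2 − μ/r = -1.685×10⁷ J/kg, so a = −μ/(2ε) = 1.183×10⁷ m.
The apsides satisfy r_p + r_a = 2a, so the apogee radius is 2a − r_p = 1.709×10⁷ m = 17091 km.
Apogee altitude = 17091 − 6371 = 10720 km.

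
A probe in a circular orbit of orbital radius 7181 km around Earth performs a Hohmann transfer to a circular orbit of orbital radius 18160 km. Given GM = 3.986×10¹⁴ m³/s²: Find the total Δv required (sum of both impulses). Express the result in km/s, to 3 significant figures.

r₁ = 7181 km = 7.181×10⁶ m.
r₂ = 18160 km = 1.816×10⁷ m.
Transfer ellipse a_t = (r₁ + r₂)/2 = 1.267×10⁷ m.
At r₁: circular v_c1 = √(μ/r₁) = 7450 m/s; transfer-perigee v_p = √[μ(2/r₁ − 1/a_t)] = 8919 m/s.
Δv₁ = v_p − v_c1 = 1469 m/s.
At r₂: circular v_c2 = √(μ/r₂) = 4685 m/s; transfer-apogee v_a = √[μ(2/r₂ − 1/a_t)] = 3527 m/s.
Δv₂ = v_c2 − v_a = 1158 m/s.
Total Δv = Δv₁ + Δv₂ = 2627 m/s = 2.627 km/s.

Δv_total ≈ 2.63 km/s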